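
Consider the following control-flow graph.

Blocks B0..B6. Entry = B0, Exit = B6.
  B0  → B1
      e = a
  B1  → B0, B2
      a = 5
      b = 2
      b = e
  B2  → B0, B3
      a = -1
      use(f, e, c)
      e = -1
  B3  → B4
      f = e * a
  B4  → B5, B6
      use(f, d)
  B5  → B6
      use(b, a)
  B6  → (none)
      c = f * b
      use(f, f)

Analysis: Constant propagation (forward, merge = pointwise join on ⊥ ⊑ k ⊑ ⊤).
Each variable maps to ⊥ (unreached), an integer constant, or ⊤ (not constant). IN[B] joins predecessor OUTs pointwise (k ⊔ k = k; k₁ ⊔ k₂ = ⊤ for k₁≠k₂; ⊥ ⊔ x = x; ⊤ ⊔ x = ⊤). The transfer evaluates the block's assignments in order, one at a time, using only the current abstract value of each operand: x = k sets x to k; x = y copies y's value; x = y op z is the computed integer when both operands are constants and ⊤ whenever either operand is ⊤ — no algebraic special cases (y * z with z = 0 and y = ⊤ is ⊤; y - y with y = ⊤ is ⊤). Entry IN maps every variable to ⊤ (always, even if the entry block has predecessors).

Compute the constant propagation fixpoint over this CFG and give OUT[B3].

Answer: {a: -1, b: ⊤, c: ⊤, d: ⊤, e: -1, f: 1}

Derivation:
Per-block solution:
  B0: | IN=(all ⊤) | OUT=(all ⊤)
  B1: | IN=(all ⊤) | OUT={a:5; rest ⊤}
  B2: | IN={a:5; rest ⊤} | OUT={a:-1, e:-1; rest ⊤}
  B3: | IN={a:-1, e:-1; rest ⊤} | OUT={a:-1, e:-1, f:1; rest ⊤}
  B4: | IN={a:-1, e:-1, f:1; rest ⊤} | OUT={a:-1, e:-1, f:1; rest ⊤}
  B5: | IN={a:-1, e:-1, f:1; rest ⊤} | OUT={a:-1, e:-1, f:1; rest ⊤}
  B6: | IN={a:-1, e:-1, f:1; rest ⊤} | OUT={a:-1, e:-1, f:1; rest ⊤}

Merge at B3: IN[B3] = OUT[B2] = {a: -1, b: ⊤, c: ⊤, d: ⊤, e: -1, f: ⊤}
Applying B3's transfer function to that IN value gives OUT[B3] (row B3 above).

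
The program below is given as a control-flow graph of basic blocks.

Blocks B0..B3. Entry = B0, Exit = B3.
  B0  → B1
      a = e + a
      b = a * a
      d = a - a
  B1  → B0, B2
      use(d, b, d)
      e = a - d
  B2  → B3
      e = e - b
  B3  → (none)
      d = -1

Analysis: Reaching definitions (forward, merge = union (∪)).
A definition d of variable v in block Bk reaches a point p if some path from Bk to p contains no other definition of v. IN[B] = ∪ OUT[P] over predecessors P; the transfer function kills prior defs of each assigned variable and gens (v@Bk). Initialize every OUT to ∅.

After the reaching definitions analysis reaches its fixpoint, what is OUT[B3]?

Answer: {a@B0, b@B0, d@B3, e@B2}

Trace:
Per-block solution:
  B0: | IN={a@B0, b@B0, d@B0, e@B1} | OUT={a@B0, b@B0, d@B0, e@B1}
  B1: | IN={a@B0, b@B0, d@B0, e@B1} | OUT={a@B0, b@B0, d@B0, e@B1}
  B2: | IN={a@B0, b@B0, d@B0, e@B1} | OUT={a@B0, b@B0, d@B0, e@B2}
  B3: | IN={a@B0, b@B0, d@B0, e@B2} | OUT={a@B0, b@B0, d@B3, e@B2}

Merge at B3: IN[B3] = OUT[B2] = {a@B0, b@B0, d@B0, e@B2}
Applying B3's transfer function to that IN value gives OUT[B3] (row B3 above).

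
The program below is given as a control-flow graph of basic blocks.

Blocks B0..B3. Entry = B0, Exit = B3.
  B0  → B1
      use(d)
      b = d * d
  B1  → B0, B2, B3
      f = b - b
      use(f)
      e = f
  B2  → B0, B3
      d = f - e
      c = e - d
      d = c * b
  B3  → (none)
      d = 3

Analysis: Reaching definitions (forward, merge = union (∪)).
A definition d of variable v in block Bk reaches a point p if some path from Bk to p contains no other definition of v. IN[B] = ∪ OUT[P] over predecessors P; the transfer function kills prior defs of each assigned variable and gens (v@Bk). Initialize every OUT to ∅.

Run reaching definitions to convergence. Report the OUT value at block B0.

Answer: {b@B0, c@B2, d@B2, e@B1, f@B1}

Trace:
Fixpoint table:
  B0: | IN={b@B0, c@B2, d@B2, e@B1, f@B1} | OUT={b@B0, c@B2, d@B2, e@B1, f@B1}
  B1: | IN={b@B0, c@B2, d@B2, e@B1, f@B1} | OUT={b@B0, c@B2, d@B2, e@B1, f@B1}
  B2: | IN={b@B0, c@B2, d@B2, e@B1, f@B1} | OUT={b@B0, c@B2, d@B2, e@B1, f@B1}
  B3: | IN={b@B0, c@B2, d@B2, e@B1, f@B1} | OUT={b@B0, c@B2, d@B3, e@B1, f@B1}

Merge at B0 (entry node, so the boundary value {} is joined with the incoming edge(s)): IN[B0] = {} ⊔ OUT[B1] ⊔ OUT[B2] = {b@B0, c@B2, d@B2, e@B1, f@B1}
Applying B0's transfer function to that IN value gives OUT[B0] (row B0 above).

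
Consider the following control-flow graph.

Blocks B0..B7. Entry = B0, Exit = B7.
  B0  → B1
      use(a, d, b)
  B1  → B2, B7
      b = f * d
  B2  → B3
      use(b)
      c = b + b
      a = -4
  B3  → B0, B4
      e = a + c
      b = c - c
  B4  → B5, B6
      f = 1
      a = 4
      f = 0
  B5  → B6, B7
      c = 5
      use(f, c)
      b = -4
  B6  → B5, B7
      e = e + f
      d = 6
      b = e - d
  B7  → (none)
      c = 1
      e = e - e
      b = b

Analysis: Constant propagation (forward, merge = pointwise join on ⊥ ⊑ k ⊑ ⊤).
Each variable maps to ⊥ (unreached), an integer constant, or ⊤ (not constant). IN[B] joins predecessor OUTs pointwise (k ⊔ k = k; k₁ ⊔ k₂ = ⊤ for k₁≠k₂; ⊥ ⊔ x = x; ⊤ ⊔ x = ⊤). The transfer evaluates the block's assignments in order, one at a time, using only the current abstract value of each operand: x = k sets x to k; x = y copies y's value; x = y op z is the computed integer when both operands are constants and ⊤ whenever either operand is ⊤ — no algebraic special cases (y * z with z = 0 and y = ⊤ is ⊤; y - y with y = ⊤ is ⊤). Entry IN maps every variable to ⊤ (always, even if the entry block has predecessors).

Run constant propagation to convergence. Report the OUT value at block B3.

Fixpoint table:
  B0:   IN=(all ⊤)   OUT=(all ⊤)
  B1:   IN=(all ⊤)   OUT=(all ⊤)
  B2:   IN=(all ⊤)   OUT={a:-4; rest ⊤}
  B3:   IN={a:-4; rest ⊤}   OUT={a:-4; rest ⊤}
  B4:   IN={a:-4; rest ⊤}   OUT={a:4, f:0; rest ⊤}
  B5:   IN={a:4, f:0; rest ⊤}   OUT={a:4, b:-4, c:5, f:0; rest ⊤}
  B6:   IN={a:4, f:0; rest ⊤}   OUT={a:4, d:6, f:0; rest ⊤}
  B7:   IN=(all ⊤)   OUT={c:1; rest ⊤}

Merge at B3: IN[B3] = OUT[B2] = {a: -4, b: ⊤, c: ⊤, d: ⊤, e: ⊤, f: ⊤}
Applying B3's transfer function to that IN value gives OUT[B3] (row B3 above).

Answer: {a: -4, b: ⊤, c: ⊤, d: ⊤, e: ⊤, f: ⊤}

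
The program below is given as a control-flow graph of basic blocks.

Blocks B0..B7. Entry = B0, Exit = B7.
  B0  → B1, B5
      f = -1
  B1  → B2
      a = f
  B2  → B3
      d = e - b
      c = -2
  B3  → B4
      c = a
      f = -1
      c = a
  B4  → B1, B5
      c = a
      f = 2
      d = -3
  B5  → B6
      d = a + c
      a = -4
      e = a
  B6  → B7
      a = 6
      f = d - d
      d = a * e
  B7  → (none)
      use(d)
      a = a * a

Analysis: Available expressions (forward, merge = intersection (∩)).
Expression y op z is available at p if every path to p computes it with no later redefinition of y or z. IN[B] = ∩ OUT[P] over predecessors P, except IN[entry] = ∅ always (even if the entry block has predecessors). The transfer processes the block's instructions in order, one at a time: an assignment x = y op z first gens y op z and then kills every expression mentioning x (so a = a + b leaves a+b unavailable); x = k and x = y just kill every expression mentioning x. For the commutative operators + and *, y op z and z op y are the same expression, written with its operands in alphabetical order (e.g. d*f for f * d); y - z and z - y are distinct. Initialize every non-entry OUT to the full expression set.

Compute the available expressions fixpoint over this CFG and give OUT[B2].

Answer: {e-b}

Trace:
Fixpoint table:
  B0:   IN={}   OUT={}
  B1:   IN={}   OUT={}
  B2:   IN={}   OUT={e-b}
  B3:   IN={e-b}   OUT={e-b}
  B4:   IN={e-b}   OUT={e-b}
  B5:   IN={}   OUT={}
  B6:   IN={}   OUT={a*e}
  B7:   IN={a*e}   OUT={}

Merge at B2: IN[B2] = OUT[B1] = {}
Applying B2's transfer function to that IN value gives OUT[B2] (row B2 above).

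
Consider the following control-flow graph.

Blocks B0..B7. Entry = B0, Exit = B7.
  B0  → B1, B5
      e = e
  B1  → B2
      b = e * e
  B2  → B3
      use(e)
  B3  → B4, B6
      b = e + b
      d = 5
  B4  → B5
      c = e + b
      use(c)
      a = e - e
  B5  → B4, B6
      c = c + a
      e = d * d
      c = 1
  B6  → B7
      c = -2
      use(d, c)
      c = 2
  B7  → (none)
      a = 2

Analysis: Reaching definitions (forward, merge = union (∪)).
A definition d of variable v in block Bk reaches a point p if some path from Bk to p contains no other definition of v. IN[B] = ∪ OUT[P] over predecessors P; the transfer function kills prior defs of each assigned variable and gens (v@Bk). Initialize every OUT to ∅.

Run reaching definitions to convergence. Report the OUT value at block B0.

Answer: {e@B0}

Derivation:
Converged values:
  B0: | IN={} | OUT={e@B0}
  B1: | IN={e@B0} | OUT={b@B1, e@B0}
  B2: | IN={b@B1, e@B0} | OUT={b@B1, e@B0}
  B3: | IN={b@B1, e@B0} | OUT={b@B3, d@B3, e@B0}
  B4: | IN={a@B4, b@B3, c@B5, d@B3, e@B0, e@B5} | OUT={a@B4, b@B3, c@B4, d@B3, e@B0, e@B5}
  B5: | IN={a@B4, b@B3, c@B4, d@B3, e@B0, e@B5} | OUT={a@B4, b@B3, c@B5, d@B3, e@B5}
  B6: | IN={a@B4, b@B3, c@B5, d@B3, e@B0, e@B5} | OUT={a@B4, b@B3, c@B6, d@B3, e@B0, e@B5}
  B7: | IN={a@B4, b@B3, c@B6, d@B3, e@B0, e@B5} | OUT={a@B7, b@B3, c@B6, d@B3, e@B0, e@B5}

B0 is the boundary node: IN[B0] = {}
Applying B0's transfer function to that IN value gives OUT[B0] (row B0 above).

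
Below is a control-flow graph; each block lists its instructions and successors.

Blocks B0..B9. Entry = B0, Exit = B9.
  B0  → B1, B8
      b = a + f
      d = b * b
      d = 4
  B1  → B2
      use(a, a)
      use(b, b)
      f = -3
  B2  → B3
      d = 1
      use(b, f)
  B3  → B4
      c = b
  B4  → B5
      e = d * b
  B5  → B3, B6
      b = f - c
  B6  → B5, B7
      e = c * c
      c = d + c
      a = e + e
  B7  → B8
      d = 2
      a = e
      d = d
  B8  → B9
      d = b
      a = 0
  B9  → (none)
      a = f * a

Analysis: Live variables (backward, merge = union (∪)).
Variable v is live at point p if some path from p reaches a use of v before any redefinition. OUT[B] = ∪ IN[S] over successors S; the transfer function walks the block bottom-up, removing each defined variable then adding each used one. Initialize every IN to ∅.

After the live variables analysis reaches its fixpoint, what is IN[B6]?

Per-block solution:
  B0:  IN={a, f}  OUT={a, b, f}
  B1:  IN={a, b}  OUT={b, f}
  B2:  IN={b, f}  OUT={b, d, f}
  B3:  IN={b, d, f}  OUT={b, c, d, f}
  B4:  IN={b, c, d, f}  OUT={c, d, f}
  B5:  IN={c, d, f}  OUT={b, c, d, f}
  B6:  IN={b, c, d, f}  OUT={b, c, d, e, f}
  B7:  IN={b, e, f}  OUT={b, f}
  B8:  IN={b, f}  OUT={a, f}
  B9:  IN={a, f}  OUT={}

Merge at B6: OUT[B6] = IN[B5] ⊔ IN[B7] = {b, c, d, e, f}
Applying B6's transfer function to that OUT value gives IN[B6] (row B6 above).

Answer: {b, c, d, f}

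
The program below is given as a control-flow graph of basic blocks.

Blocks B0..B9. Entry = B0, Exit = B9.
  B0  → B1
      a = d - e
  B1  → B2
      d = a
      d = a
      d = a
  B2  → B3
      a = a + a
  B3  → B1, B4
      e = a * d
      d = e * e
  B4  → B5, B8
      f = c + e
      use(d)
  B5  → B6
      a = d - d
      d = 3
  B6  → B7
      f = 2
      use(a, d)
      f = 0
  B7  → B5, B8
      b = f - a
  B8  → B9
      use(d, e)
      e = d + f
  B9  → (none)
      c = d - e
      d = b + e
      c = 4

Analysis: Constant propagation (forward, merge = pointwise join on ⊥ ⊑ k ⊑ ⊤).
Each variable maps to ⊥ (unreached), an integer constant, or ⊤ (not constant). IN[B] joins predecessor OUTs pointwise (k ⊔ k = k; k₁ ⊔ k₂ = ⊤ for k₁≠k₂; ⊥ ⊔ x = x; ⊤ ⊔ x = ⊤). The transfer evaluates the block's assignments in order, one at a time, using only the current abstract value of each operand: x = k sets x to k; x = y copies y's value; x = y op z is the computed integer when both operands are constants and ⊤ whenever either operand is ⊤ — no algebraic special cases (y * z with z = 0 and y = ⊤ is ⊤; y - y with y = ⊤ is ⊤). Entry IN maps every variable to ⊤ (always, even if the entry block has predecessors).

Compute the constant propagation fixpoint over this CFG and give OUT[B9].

Answer: {a: ⊤, b: ⊤, c: 4, d: ⊤, e: ⊤, f: ⊤}

Working:
Per-block solution:
  B0:   IN=(all ⊤)   OUT=(all ⊤)
  B1:   IN=(all ⊤)   OUT=(all ⊤)
  B2:   IN=(all ⊤)   OUT=(all ⊤)
  B3:   IN=(all ⊤)   OUT=(all ⊤)
  B4:   IN=(all ⊤)   OUT=(all ⊤)
  B5:   IN=(all ⊤)   OUT={d:3; rest ⊤}
  B6:   IN={d:3; rest ⊤}   OUT={d:3, f:0; rest ⊤}
  B7:   IN={d:3, f:0; rest ⊤}   OUT={d:3, f:0; rest ⊤}
  B8:   IN=(all ⊤)   OUT=(all ⊤)
  B9:   IN=(all ⊤)   OUT={c:4; rest ⊤}

Merge at B9: IN[B9] = OUT[B8] = {a: ⊤, b: ⊤, c: ⊤, d: ⊤, e: ⊤, f: ⊤}
Applying B9's transfer function to that IN value gives OUT[B9] (row B9 above).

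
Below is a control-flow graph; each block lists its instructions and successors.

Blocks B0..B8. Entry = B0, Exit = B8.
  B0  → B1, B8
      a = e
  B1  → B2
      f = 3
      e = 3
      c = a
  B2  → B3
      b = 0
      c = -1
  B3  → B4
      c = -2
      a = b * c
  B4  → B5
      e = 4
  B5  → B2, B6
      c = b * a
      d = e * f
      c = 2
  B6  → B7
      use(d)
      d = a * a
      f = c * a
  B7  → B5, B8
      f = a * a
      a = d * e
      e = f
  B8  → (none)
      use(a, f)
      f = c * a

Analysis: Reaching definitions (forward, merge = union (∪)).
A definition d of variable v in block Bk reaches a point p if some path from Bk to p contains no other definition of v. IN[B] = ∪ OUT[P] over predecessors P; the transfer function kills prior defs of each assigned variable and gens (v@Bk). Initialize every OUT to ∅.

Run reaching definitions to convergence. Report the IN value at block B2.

Per-block solution:
  B0: | IN={} | OUT={a@B0}
  B1: | IN={a@B0} | OUT={a@B0, c@B1, e@B1, f@B1}
  B2: | IN={a@B0, a@B3, a@B7, b@B2, c@B1, c@B5, d@B5, e@B1, e@B4, e@B7, f@B1, f@B7} | OUT={a@B0, a@B3, a@B7, b@B2, c@B2, d@B5, e@B1, e@B4, e@B7, f@B1, f@B7}
  B3: | IN={a@B0, a@B3, a@B7, b@B2, c@B2, d@B5, e@B1, e@B4, e@B7, f@B1, f@B7} | OUT={a@B3, b@B2, c@B3, d@B5, e@B1, e@B4, e@B7, f@B1, f@B7}
  B4: | IN={a@B3, b@B2, c@B3, d@B5, e@B1, e@B4, e@B7, f@B1, f@B7} | OUT={a@B3, b@B2, c@B3, d@B5, e@B4, f@B1, f@B7}
  B5: | IN={a@B3, a@B7, b@B2, c@B3, c@B5, d@B5, d@B6, e@B4, e@B7, f@B1, f@B7} | OUT={a@B3, a@B7, b@B2, c@B5, d@B5, e@B4, e@B7, f@B1, f@B7}
  B6: | IN={a@B3, a@B7, b@B2, c@B5, d@B5, e@B4, e@B7, f@B1, f@B7} | OUT={a@B3, a@B7, b@B2, c@B5, d@B6, e@B4, e@B7, f@B6}
  B7: | IN={a@B3, a@B7, b@B2, c@B5, d@B6, e@B4, e@B7, f@B6} | OUT={a@B7, b@B2, c@B5, d@B6, e@B7, f@B7}
  B8: | IN={a@B0, a@B7, b@B2, c@B5, d@B6, e@B7, f@B7} | OUT={a@B0, a@B7, b@B2, c@B5, d@B6, e@B7, f@B8}

Merge at B2: IN[B2] = OUT[B1] ⊔ OUT[B5] = {a@B0, a@B3, a@B7, b@B2, c@B1, c@B5, d@B5, e@B1, e@B4, e@B7, f@B1, f@B7}

Answer: {a@B0, a@B3, a@B7, b@B2, c@B1, c@B5, d@B5, e@B1, e@B4, e@B7, f@B1, f@B7}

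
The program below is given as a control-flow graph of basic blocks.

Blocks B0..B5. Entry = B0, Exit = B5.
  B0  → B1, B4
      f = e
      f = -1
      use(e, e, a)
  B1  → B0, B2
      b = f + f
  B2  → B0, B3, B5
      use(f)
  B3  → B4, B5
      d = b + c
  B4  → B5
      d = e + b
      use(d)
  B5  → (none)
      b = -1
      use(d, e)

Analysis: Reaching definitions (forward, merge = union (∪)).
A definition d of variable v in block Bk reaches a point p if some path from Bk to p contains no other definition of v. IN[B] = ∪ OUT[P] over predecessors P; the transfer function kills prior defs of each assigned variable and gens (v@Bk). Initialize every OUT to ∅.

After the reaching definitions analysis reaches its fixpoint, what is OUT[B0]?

Answer: {b@B1, f@B0}

Working:
Per-block solution:
  B0: | IN={b@B1, f@B0} | OUT={b@B1, f@B0}
  B1: | IN={b@B1, f@B0} | OUT={b@B1, f@B0}
  B2: | IN={b@B1, f@B0} | OUT={b@B1, f@B0}
  B3: | IN={b@B1, f@B0} | OUT={b@B1, d@B3, f@B0}
  B4: | IN={b@B1, d@B3, f@B0} | OUT={b@B1, d@B4, f@B0}
  B5: | IN={b@B1, d@B3, d@B4, f@B0} | OUT={b@B5, d@B3, d@B4, f@B0}

Merge at B0 (entry node, so the boundary value {} is joined with the incoming edge(s)): IN[B0] = {} ⊔ OUT[B1] ⊔ OUT[B2] = {b@B1, f@B0}
Applying B0's transfer function to that IN value gives OUT[B0] (row B0 above).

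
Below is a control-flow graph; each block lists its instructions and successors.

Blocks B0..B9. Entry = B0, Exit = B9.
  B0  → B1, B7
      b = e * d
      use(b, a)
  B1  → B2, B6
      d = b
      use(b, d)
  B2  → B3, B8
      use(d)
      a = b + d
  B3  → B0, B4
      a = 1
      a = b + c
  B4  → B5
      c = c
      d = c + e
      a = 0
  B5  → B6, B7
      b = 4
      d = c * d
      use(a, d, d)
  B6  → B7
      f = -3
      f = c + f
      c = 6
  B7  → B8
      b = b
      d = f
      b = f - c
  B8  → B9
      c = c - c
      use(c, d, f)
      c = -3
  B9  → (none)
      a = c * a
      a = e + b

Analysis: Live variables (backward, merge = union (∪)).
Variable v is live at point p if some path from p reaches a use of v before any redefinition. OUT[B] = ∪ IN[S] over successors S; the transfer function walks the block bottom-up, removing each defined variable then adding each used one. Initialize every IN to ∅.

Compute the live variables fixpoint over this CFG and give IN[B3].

Converged values:
  B0:   IN={a, c, d, e, f}   OUT={a, b, c, e, f}
  B1:   IN={a, b, c, e, f}   OUT={a, b, c, d, e, f}
  B2:   IN={b, c, d, e, f}   OUT={a, b, c, d, e, f}
  B3:   IN={b, c, d, e, f}   OUT={a, c, d, e, f}
  B4:   IN={c, e, f}   OUT={a, c, d, e, f}
  B5:   IN={a, c, d, e, f}   OUT={a, b, c, e, f}
  B6:   IN={a, b, c, e}   OUT={a, b, c, e, f}
  B7:   IN={a, b, c, e, f}   OUT={a, b, c, d, e, f}
  B8:   IN={a, b, c, d, e, f}   OUT={a, b, c, e}
  B9:   IN={a, b, c, e}   OUT={}

Merge at B3: OUT[B3] = IN[B0] ⊔ IN[B4] = {a, c, d, e, f}
Applying B3's transfer function to that OUT value gives IN[B3] (row B3 above).

Answer: {b, c, d, e, f}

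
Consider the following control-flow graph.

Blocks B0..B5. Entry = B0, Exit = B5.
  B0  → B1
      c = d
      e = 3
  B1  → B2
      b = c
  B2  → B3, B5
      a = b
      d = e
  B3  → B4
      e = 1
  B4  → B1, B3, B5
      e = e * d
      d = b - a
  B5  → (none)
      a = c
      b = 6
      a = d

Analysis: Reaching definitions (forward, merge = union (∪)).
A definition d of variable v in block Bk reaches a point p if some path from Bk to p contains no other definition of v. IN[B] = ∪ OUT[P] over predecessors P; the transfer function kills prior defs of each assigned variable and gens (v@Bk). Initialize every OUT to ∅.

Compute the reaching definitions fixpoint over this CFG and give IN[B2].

Answer: {a@B2, b@B1, c@B0, d@B4, e@B0, e@B4}

Working:
Fixpoint table:
  B0:  IN={}  OUT={c@B0, e@B0}
  B1:  IN={a@B2, b@B1, c@B0, d@B4, e@B0, e@B4}  OUT={a@B2, b@B1, c@B0, d@B4, e@B0, e@B4}
  B2:  IN={a@B2, b@B1, c@B0, d@B4, e@B0, e@B4}  OUT={a@B2, b@B1, c@B0, d@B2, e@B0, e@B4}
  B3:  IN={a@B2, b@B1, c@B0, d@B2, d@B4, e@B0, e@B4}  OUT={a@B2, b@B1, c@B0, d@B2, d@B4, e@B3}
  B4:  IN={a@B2, b@B1, c@B0, d@B2, d@B4, e@B3}  OUT={a@B2, b@B1, c@B0, d@B4, e@B4}
  B5:  IN={a@B2, b@B1, c@B0, d@B2, d@B4, e@B0, e@B4}  OUT={a@B5, b@B5, c@B0, d@B2, d@B4, e@B0, e@B4}

Merge at B2: IN[B2] = OUT[B1] = {a@B2, b@B1, c@B0, d@B4, e@B0, e@B4}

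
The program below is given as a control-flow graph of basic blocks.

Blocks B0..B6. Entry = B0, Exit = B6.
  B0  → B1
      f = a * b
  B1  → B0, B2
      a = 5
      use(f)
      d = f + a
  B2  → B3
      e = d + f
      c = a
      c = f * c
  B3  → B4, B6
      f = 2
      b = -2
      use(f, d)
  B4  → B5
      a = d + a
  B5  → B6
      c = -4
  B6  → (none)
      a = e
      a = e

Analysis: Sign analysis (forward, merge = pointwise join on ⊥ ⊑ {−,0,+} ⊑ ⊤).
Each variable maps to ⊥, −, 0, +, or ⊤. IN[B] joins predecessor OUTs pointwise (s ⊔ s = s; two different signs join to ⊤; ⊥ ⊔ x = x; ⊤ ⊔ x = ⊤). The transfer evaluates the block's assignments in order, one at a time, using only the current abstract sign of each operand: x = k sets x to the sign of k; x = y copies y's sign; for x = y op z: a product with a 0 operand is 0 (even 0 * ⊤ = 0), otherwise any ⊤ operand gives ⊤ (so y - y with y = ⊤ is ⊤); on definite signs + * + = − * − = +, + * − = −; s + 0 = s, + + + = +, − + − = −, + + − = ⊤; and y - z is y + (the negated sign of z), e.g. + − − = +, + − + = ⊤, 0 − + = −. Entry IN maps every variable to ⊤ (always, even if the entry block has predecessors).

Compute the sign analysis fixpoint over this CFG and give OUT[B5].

Answer: {a: ⊤, b: -, c: -, d: ⊤, e: ⊤, f: +}

Trace:
Per-block solution:
  B0:  IN=(all ⊤)  OUT=(all ⊤)
  B1:  IN=(all ⊤)  OUT={a:+; rest ⊤}
  B2:  IN={a:+; rest ⊤}  OUT={a:+; rest ⊤}
  B3:  IN={a:+; rest ⊤}  OUT={a:+, b:-, f:+; rest ⊤}
  B4:  IN={a:+, b:-, f:+; rest ⊤}  OUT={b:-, f:+; rest ⊤}
  B5:  IN={b:-, f:+; rest ⊤}  OUT={b:-, c:-, f:+; rest ⊤}
  B6:  IN={b:-, f:+; rest ⊤}  OUT={b:-, f:+; rest ⊤}

Merge at B5: IN[B5] = OUT[B4] = {a: ⊤, b: -, c: ⊤, d: ⊤, e: ⊤, f: +}
Applying B5's transfer function to that IN value gives OUT[B5] (row B5 above).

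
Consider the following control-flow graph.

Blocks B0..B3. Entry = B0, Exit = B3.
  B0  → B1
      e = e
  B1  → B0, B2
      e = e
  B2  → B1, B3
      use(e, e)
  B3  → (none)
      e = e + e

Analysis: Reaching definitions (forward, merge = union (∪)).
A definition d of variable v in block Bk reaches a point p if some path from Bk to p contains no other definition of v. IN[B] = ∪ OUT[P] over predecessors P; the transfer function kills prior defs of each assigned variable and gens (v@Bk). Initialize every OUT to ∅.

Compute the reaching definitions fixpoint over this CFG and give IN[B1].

Answer: {e@B0, e@B1}

Trace:
Per-block solution:
  B0: | IN={e@B1} | OUT={e@B0}
  B1: | IN={e@B0, e@B1} | OUT={e@B1}
  B2: | IN={e@B1} | OUT={e@B1}
  B3: | IN={e@B1} | OUT={e@B3}

Merge at B1: IN[B1] = OUT[B0] ⊔ OUT[B2] = {e@B0, e@B1}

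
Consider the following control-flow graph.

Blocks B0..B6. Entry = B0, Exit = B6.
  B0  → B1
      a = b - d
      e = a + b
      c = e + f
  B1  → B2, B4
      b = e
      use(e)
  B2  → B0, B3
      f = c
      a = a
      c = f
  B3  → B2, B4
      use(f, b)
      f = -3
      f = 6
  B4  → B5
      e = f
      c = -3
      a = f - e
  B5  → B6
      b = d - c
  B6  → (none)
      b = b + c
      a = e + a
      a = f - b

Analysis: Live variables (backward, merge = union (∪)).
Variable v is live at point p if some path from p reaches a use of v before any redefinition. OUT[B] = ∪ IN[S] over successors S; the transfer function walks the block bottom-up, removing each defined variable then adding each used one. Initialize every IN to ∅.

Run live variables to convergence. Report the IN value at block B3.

Per-block solution:
  B0:   IN={b, d, f}   OUT={a, c, d, e, f}
  B1:   IN={a, c, d, e, f}   OUT={a, b, c, d, f}
  B2:   IN={a, b, c, d}   OUT={a, b, c, d, f}
  B3:   IN={a, b, c, d, f}   OUT={a, b, c, d, f}
  B4:   IN={d, f}   OUT={a, c, d, e, f}
  B5:   IN={a, c, d, e, f}   OUT={a, b, c, e, f}
  B6:   IN={a, b, c, e, f}   OUT={}

Merge at B3: OUT[B3] = IN[B2] ⊔ IN[B4] = {a, b, c, d, f}
Applying B3's transfer function to that OUT value gives IN[B3] (row B3 above).

Answer: {a, b, c, d, f}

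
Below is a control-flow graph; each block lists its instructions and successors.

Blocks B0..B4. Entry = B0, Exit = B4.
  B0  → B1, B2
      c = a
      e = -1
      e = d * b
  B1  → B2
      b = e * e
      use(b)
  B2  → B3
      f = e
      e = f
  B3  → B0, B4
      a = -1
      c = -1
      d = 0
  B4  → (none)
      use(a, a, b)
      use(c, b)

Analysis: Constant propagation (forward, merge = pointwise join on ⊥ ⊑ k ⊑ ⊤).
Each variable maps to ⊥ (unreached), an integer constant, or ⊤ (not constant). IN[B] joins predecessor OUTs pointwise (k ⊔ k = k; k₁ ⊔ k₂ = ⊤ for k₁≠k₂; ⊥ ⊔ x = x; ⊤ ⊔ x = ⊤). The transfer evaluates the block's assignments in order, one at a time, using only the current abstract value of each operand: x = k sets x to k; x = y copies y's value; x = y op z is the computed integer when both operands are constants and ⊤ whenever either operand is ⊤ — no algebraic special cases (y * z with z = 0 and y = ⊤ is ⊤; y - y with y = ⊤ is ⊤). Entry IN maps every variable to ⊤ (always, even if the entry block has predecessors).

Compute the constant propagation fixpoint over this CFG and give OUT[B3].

Answer: {a: -1, b: ⊤, c: -1, d: 0, e: ⊤, f: ⊤}

Working:
Fixpoint table:
  B0:  IN=(all ⊤)  OUT=(all ⊤)
  B1:  IN=(all ⊤)  OUT=(all ⊤)
  B2:  IN=(all ⊤)  OUT=(all ⊤)
  B3:  IN=(all ⊤)  OUT={a:-1, c:-1, d:0; rest ⊤}
  B4:  IN={a:-1, c:-1, d:0; rest ⊤}  OUT={a:-1, c:-1, d:0; rest ⊤}

Merge at B3: IN[B3] = OUT[B2] = {a: ⊤, b: ⊤, c: ⊤, d: ⊤, e: ⊤, f: ⊤}
Applying B3's transfer function to that IN value gives OUT[B3] (row B3 above).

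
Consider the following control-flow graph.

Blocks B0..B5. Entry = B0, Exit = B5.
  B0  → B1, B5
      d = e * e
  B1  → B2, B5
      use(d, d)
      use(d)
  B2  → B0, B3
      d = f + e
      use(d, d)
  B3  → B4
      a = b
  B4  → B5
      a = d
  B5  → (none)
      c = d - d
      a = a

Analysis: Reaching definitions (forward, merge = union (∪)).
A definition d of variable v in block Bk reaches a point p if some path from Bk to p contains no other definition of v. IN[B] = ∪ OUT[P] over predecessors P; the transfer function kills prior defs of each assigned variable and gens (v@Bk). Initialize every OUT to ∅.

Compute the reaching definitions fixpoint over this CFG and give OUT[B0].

Converged values:
  B0:   IN={d@B2}   OUT={d@B0}
  B1:   IN={d@B0}   OUT={d@B0}
  B2:   IN={d@B0}   OUT={d@B2}
  B3:   IN={d@B2}   OUT={a@B3, d@B2}
  B4:   IN={a@B3, d@B2}   OUT={a@B4, d@B2}
  B5:   IN={a@B4, d@B0, d@B2}   OUT={a@B5, c@B5, d@B0, d@B2}

Merge at B0 (entry node, so the boundary value {} is joined with the incoming edge(s)): IN[B0] = {} ⊔ OUT[B2] = {d@B2}
Applying B0's transfer function to that IN value gives OUT[B0] (row B0 above).

Answer: {d@B0}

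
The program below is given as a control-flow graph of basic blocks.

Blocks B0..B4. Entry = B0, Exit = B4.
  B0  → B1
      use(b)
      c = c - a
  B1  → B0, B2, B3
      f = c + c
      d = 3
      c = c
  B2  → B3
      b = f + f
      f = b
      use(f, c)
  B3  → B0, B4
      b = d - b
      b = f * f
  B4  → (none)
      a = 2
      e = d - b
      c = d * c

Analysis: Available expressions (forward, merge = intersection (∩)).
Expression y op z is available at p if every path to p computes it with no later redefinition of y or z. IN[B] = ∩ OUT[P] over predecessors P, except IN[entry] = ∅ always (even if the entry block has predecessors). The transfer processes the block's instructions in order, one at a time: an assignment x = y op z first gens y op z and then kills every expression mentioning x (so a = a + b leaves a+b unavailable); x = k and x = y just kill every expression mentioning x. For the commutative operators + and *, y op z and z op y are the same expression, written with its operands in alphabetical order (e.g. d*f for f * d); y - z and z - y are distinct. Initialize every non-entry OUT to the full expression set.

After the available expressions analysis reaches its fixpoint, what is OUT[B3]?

Per-block solution:
  B0: | IN={} | OUT={}
  B1: | IN={} | OUT={}
  B2: | IN={} | OUT={}
  B3: | IN={} | OUT={f*f}
  B4: | IN={f*f} | OUT={d-b, f*f}

Merge at B3: IN[B3] = OUT[B1] ∩ OUT[B2] = {}
Applying B3's transfer function to that IN value gives OUT[B3] (row B3 above).

Answer: {f*f}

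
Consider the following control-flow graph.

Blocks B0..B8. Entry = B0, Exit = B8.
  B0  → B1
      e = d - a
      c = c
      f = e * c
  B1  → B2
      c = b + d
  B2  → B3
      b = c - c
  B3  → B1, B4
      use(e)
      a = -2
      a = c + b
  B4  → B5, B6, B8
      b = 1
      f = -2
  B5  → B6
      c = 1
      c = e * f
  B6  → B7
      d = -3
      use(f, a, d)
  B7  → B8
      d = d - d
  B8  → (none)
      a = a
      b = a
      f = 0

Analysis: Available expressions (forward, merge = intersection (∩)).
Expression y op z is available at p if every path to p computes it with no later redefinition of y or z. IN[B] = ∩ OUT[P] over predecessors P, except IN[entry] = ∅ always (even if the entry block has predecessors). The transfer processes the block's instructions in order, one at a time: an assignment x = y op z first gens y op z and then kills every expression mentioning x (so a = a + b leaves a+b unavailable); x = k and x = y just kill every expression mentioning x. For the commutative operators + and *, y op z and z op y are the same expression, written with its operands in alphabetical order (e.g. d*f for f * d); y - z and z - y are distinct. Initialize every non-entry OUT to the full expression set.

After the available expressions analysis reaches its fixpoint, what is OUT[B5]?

Answer: {e*f}

Working:
Per-block solution:
  B0:  IN={}  OUT={c*e, d-a}
  B1:  IN={}  OUT={b+d}
  B2:  IN={b+d}  OUT={c-c}
  B3:  IN={c-c}  OUT={b+c, c-c}
  B4:  IN={b+c, c-c}  OUT={c-c}
  B5:  IN={c-c}  OUT={e*f}
  B6:  IN={}  OUT={}
  B7:  IN={}  OUT={}
  B8:  IN={}  OUT={}

Merge at B5: IN[B5] = OUT[B4] = {c-c}
Applying B5's transfer function to that IN value gives OUT[B5] (row B5 above).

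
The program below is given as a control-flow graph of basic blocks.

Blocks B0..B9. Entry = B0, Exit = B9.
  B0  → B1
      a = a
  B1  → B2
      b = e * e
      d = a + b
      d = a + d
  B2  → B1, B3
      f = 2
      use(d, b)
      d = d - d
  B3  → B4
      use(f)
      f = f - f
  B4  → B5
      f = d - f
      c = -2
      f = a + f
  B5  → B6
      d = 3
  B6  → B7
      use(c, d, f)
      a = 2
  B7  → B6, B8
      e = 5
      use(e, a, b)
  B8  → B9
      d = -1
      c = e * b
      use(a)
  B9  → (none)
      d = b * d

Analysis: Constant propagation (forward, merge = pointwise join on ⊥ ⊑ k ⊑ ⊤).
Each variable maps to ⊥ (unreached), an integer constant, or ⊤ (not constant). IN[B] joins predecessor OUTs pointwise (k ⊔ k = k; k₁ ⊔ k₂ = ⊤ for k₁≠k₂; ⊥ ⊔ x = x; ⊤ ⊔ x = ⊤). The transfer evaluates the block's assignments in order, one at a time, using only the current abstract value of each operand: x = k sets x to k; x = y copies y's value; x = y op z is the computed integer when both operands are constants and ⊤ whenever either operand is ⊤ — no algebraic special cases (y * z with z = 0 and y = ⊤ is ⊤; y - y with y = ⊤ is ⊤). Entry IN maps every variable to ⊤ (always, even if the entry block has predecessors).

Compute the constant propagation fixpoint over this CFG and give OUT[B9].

Answer: {a: 2, b: ⊤, c: ⊤, d: ⊤, e: 5, f: ⊤}

Trace:
Converged values:
  B0:   IN=(all ⊤)   OUT=(all ⊤)
  B1:   IN=(all ⊤)   OUT=(all ⊤)
  B2:   IN=(all ⊤)   OUT={f:2; rest ⊤}
  B3:   IN={f:2; rest ⊤}   OUT={f:0; rest ⊤}
  B4:   IN={f:0; rest ⊤}   OUT={c:-2; rest ⊤}
  B5:   IN={c:-2; rest ⊤}   OUT={c:-2, d:3; rest ⊤}
  B6:   IN={c:-2, d:3; rest ⊤}   OUT={a:2, c:-2, d:3; rest ⊤}
  B7:   IN={a:2, c:-2, d:3; rest ⊤}   OUT={a:2, c:-2, d:3, e:5; rest ⊤}
  B8:   IN={a:2, c:-2, d:3, e:5; rest ⊤}   OUT={a:2, d:-1, e:5; rest ⊤}
  B9:   IN={a:2, d:-1, e:5; rest ⊤}   OUT={a:2, e:5; rest ⊤}

Merge at B9: IN[B9] = OUT[B8] = {a: 2, b: ⊤, c: ⊤, d: -1, e: 5, f: ⊤}
Applying B9's transfer function to that IN value gives OUT[B9] (row B9 above).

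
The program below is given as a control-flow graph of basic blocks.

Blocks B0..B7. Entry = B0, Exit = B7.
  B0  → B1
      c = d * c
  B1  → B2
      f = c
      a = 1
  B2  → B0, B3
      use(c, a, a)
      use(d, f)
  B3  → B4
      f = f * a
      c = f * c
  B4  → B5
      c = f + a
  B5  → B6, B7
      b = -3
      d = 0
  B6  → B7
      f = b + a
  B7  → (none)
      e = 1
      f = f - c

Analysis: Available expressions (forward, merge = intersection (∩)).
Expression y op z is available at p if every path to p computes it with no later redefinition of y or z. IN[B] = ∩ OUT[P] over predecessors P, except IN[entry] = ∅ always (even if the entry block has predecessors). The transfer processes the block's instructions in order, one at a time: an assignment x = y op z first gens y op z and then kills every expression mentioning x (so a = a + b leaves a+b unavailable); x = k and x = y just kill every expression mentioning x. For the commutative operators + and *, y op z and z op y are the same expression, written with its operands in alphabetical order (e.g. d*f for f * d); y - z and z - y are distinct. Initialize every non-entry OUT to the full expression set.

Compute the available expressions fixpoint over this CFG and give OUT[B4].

Converged values:
  B0: | IN={} | OUT={}
  B1: | IN={} | OUT={}
  B2: | IN={} | OUT={}
  B3: | IN={} | OUT={}
  B4: | IN={} | OUT={a+f}
  B5: | IN={a+f} | OUT={a+f}
  B6: | IN={a+f} | OUT={a+b}
  B7: | IN={} | OUT={}

Merge at B4: IN[B4] = OUT[B3] = {}
Applying B4's transfer function to that IN value gives OUT[B4] (row B4 above).

Answer: {a+f}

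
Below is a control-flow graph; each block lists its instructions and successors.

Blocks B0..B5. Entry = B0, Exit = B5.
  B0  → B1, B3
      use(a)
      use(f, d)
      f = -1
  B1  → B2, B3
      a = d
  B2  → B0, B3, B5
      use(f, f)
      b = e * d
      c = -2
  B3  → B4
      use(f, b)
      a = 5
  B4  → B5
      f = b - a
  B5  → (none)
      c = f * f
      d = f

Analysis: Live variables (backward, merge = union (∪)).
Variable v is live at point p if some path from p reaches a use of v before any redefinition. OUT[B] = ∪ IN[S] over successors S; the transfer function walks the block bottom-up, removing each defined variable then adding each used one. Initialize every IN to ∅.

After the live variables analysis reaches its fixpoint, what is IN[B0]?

Per-block solution:
  B0:   IN={a, b, d, e, f}   OUT={b, d, e, f}
  B1:   IN={b, d, e, f}   OUT={a, b, d, e, f}
  B2:   IN={a, d, e, f}   OUT={a, b, d, e, f}
  B3:   IN={b, f}   OUT={a, b}
  B4:   IN={a, b}   OUT={f}
  B5:   IN={f}   OUT={}

Merge at B0: OUT[B0] = IN[B1] ⊔ IN[B3] = {b, d, e, f}
Applying B0's transfer function to that OUT value gives IN[B0] (row B0 above).

Answer: {a, b, d, e, f}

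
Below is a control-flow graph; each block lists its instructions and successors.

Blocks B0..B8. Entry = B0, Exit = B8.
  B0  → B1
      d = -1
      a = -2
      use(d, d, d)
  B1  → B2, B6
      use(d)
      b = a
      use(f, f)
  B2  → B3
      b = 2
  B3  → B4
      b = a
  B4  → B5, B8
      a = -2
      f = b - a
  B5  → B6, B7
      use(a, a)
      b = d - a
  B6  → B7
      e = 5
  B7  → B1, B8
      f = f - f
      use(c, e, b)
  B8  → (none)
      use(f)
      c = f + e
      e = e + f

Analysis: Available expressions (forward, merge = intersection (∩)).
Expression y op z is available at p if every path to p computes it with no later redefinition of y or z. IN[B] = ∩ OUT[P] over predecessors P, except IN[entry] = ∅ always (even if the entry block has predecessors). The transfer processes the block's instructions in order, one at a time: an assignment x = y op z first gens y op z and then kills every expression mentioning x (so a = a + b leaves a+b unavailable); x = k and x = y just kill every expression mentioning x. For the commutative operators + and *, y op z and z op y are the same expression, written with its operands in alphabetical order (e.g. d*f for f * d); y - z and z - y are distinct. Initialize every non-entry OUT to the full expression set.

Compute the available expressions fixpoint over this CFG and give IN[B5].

Per-block solution:
  B0:  IN={}  OUT={}
  B1:  IN={}  OUT={}
  B2:  IN={}  OUT={}
  B3:  IN={}  OUT={}
  B4:  IN={}  OUT={b-a}
  B5:  IN={b-a}  OUT={d-a}
  B6:  IN={}  OUT={}
  B7:  IN={}  OUT={}
  B8:  IN={}  OUT={}

Merge at B5: IN[B5] = OUT[B4] = {b-a}

Answer: {b-a}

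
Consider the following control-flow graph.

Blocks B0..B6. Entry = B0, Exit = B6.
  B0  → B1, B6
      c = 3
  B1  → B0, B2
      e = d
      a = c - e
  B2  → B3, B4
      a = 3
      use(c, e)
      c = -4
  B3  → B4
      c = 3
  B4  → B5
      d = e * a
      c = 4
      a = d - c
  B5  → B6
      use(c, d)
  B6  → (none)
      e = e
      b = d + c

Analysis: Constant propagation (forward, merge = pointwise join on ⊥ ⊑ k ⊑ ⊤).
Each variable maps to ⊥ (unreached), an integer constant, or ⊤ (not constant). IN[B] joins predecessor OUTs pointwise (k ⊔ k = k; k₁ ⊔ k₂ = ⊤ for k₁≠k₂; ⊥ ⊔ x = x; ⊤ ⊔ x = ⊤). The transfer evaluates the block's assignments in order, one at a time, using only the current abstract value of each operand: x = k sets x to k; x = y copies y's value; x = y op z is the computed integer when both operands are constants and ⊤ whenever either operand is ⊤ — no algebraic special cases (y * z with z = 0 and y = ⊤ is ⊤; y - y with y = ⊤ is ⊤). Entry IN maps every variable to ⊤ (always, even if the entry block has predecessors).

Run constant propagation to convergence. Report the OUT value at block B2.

Fixpoint table:
  B0: | IN=(all ⊤) | OUT={c:3; rest ⊤}
  B1: | IN={c:3; rest ⊤} | OUT={c:3; rest ⊤}
  B2: | IN={c:3; rest ⊤} | OUT={a:3, c:-4; rest ⊤}
  B3: | IN={a:3, c:-4; rest ⊤} | OUT={a:3, c:3; rest ⊤}
  B4: | IN={a:3; rest ⊤} | OUT={c:4; rest ⊤}
  B5: | IN={c:4; rest ⊤} | OUT={c:4; rest ⊤}
  B6: | IN=(all ⊤) | OUT=(all ⊤)

Merge at B2: IN[B2] = OUT[B1] = {a: ⊤, b: ⊤, c: 3, d: ⊤, e: ⊤, f: ⊤}
Applying B2's transfer function to that IN value gives OUT[B2] (row B2 above).

Answer: {a: 3, b: ⊤, c: -4, d: ⊤, e: ⊤, f: ⊤}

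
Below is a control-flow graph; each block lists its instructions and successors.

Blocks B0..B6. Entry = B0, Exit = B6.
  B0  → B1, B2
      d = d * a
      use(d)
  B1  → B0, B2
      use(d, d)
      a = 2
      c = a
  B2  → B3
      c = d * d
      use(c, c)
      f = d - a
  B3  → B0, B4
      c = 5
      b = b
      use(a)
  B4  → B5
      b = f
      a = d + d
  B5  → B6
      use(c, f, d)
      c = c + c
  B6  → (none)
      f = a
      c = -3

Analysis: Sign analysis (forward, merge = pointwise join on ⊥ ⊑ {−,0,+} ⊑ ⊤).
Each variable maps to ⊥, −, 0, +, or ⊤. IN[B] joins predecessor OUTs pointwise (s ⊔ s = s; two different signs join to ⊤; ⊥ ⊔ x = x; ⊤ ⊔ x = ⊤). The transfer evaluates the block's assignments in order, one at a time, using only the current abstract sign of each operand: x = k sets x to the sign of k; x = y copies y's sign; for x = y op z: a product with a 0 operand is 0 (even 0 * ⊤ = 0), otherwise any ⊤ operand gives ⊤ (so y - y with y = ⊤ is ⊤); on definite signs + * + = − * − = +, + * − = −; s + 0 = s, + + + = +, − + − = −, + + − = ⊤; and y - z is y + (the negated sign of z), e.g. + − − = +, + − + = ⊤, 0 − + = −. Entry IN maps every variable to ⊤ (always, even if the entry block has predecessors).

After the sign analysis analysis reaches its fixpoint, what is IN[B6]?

Converged values:
  B0:   IN=(all ⊤)   OUT=(all ⊤)
  B1:   IN=(all ⊤)   OUT={a:+, c:+; rest ⊤}
  B2:   IN=(all ⊤)   OUT=(all ⊤)
  B3:   IN=(all ⊤)   OUT={c:+; rest ⊤}
  B4:   IN={c:+; rest ⊤}   OUT={c:+; rest ⊤}
  B5:   IN={c:+; rest ⊤}   OUT={c:+; rest ⊤}
  B6:   IN={c:+; rest ⊤}   OUT={c:-; rest ⊤}

Merge at B6: IN[B6] = OUT[B5] = {a: ⊤, b: ⊤, c: +, d: ⊤, e: ⊤, f: ⊤}

Answer: {a: ⊤, b: ⊤, c: +, d: ⊤, e: ⊤, f: ⊤}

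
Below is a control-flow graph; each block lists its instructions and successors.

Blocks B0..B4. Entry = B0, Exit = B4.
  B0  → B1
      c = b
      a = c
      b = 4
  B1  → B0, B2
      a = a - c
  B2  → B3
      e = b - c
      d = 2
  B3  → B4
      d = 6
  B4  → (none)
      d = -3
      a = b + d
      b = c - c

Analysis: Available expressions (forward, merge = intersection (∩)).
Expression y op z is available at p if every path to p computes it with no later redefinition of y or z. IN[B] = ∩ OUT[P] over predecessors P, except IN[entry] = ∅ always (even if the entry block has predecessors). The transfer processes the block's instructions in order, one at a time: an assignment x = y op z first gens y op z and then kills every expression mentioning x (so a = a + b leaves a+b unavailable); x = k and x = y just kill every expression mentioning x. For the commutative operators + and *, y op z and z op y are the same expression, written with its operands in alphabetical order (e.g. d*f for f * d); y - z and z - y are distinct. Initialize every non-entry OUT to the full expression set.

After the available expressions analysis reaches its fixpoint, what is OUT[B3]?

Answer: {b-c}

Trace:
Converged values:
  B0:  IN={}  OUT={}
  B1:  IN={}  OUT={}
  B2:  IN={}  OUT={b-c}
  B3:  IN={b-c}  OUT={b-c}
  B4:  IN={b-c}  OUT={c-c}

Merge at B3: IN[B3] = OUT[B2] = {b-c}
Applying B3's transfer function to that IN value gives OUT[B3] (row B3 above).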